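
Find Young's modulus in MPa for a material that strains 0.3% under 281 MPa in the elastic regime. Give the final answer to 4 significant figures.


E = sigma / epsilon
epsilon = 0.3% = 3e-03
E = 281 / 3e-03
E = 93670 MPa


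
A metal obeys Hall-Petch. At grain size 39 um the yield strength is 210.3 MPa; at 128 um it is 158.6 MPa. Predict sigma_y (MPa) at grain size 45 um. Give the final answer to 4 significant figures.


sigma_y = sigma0 + k / sqrt(d)
1/sqrt(d1) = 1/sqrt(3.9e-05) = 160.128;  1/sqrt(d2) = 88.3883
k = (sigma1 - sigma2) / (1/sqrt(d1) - 1/sqrt(d2)) = (210.3 - 158.6) / (160.128 - 88.3883) = 0.72066 MPa*m^0.5
sigma0 = sigma1 - k/sqrt(d1) = 210.3 - 0.72066*160.128 = 94.9021 MPa
sigma_y(d3) = 94.9021 + 0.72066 / sqrt(4.5e-05) = 202.3 MPa


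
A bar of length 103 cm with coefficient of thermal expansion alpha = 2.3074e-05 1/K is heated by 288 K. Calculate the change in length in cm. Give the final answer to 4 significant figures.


dL = L0 * alpha * dT
dL = 103 * 2.3074e-05 * 288
dL = 0.6845 cm


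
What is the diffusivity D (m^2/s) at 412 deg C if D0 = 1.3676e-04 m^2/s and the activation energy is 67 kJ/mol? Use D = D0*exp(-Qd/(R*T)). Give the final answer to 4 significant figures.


D = D0 * exp(-Qd / (R*T))
T = 685.15 K
D = 1.3676e-04 * exp(-67e3 / (8.314 * 685.15))
D = 1.066e-09 m^2/s


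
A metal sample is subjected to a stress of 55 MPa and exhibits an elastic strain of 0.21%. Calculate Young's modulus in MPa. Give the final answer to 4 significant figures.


E = sigma / epsilon
epsilon = 0.21% = 2.1e-03
E = 55 / 2.1e-03
E = 26190 MPa


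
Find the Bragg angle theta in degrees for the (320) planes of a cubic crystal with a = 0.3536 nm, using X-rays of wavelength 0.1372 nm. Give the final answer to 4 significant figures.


d = a / sqrt(h^2+k^2+l^2)
d = 0.3536 / sqrt(13) = 0.098071 nm
lambda = 2*d*sin(theta)  =>  sin(theta) = lambda / (2*d)
sin(theta) = 0.1372 / (2 * 0.098071) = 0.699493
theta = 44.39 deg


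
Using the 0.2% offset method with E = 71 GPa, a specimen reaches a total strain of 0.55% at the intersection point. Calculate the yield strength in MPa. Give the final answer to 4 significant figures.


Offset strain = 0.002
Elastic strain at yield = total_strain - offset = 5.5e-03 - 0.002 = 3.5e-03
sigma_y = E * elastic_strain = 71000 * 3.5e-03
sigma_y = 248.5 MPa


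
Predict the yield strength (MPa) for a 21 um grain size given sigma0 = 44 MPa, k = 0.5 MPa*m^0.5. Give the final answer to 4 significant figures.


sigma_y = sigma0 + k / sqrt(d)
d = 21 um = 2.1e-05 m
sigma_y = 44 + 0.5 / sqrt(2.1e-05)
sigma_y = 153.1 MPa


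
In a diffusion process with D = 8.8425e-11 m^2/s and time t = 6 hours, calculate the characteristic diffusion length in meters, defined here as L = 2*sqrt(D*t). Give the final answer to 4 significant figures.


t = 6 hr = 21600 s
Diffusion length = 2*sqrt(D*t)
= 2*sqrt(8.8425e-11 * 21600)
= 2.764e-03 m


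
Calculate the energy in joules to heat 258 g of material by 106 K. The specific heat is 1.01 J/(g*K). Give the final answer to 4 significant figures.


Q = m * cp * dT
Q = 258 * 1.01 * 106
Q = 27620 J


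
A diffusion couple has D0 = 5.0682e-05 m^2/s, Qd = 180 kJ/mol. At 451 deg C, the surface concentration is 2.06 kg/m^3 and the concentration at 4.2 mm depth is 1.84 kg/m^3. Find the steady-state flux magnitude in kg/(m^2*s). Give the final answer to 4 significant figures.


Step 1: D = D0 * exp(-Qd/(R*T))
T = 451 + 273.15 = 724.15 K
D = 5.0682e-05 * exp(-180e3 / (8.314 * 724.15)) = 5.25487e-18 m^2/s
Step 2: J = D * (C1 - C2) / dx
J = 5.25487e-18 * (2.06 - 1.84) / 4.2e-03
J = 2.753e-16 kg/(m^2*s)


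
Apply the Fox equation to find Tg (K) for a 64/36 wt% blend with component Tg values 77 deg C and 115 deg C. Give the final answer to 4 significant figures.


1/Tg = w1/Tg1 + w2/Tg2 (in Kelvin)
Tg1 = 350.15 K, Tg2 = 388.15 K
1/Tg = 0.64/350.15 + 0.36/388.15
Tg = 362.9 K


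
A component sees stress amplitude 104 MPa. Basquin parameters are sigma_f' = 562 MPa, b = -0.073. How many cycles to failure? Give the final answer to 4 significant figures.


sigma_a = sigma_f' * (2*Nf)^b
2*Nf = (sigma_a / sigma_f')^(1/b)
2*Nf = (104 / 562)^(1/-0.073)
2*Nf = 1.089e+10
Nf = 5.445e+09 cycles


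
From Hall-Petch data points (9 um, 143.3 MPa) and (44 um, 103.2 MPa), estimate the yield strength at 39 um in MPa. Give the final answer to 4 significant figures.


sigma_y = sigma0 + k / sqrt(d)
1/sqrt(d1) = 1/sqrt(9e-06) = 333.333;  1/sqrt(d2) = 150.756
k = (sigma1 - sigma2) / (1/sqrt(d1) - 1/sqrt(d2)) = (143.3 - 103.2) / (333.333 - 150.756) = 0.219633 MPa*m^0.5
sigma0 = sigma1 - k/sqrt(d1) = 143.3 - 0.219633*333.333 = 70.0891 MPa
sigma_y(d3) = 70.0891 + 0.219633 / sqrt(3.9e-05) = 105.3 MPa


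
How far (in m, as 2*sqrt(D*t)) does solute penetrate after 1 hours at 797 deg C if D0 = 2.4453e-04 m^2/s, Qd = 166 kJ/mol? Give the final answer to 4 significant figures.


Step 1: D = D0 * exp(-Qd/(R*T))
T = 1070.15 K
D = 2.4453e-04 * exp(-166e3 / (8.314 * 1070.15)) = 1.92967e-12 m^2/s
Step 2: L = 2*sqrt(D*t)
t = 1 h = 3600 s
L = 2*sqrt(1.92967e-12 * 3600) = 1.667e-04 m


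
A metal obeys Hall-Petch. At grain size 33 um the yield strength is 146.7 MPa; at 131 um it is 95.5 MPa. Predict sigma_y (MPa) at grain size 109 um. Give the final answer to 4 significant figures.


sigma_y = sigma0 + k / sqrt(d)
1/sqrt(d1) = 1/sqrt(3.3e-05) = 174.078;  1/sqrt(d2) = 87.3704
k = (sigma1 - sigma2) / (1/sqrt(d1) - 1/sqrt(d2)) = (146.7 - 95.5) / (174.078 - 87.3704) = 0.590493 MPa*m^0.5
sigma0 = sigma1 - k/sqrt(d1) = 146.7 - 0.590493*174.078 = 43.9084 MPa
sigma_y(d3) = 43.9084 + 0.590493 / sqrt(1.09e-04) = 100.5 MPa


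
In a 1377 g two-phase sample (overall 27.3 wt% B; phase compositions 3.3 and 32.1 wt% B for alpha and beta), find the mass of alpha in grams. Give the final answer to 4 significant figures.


f_alpha = (C_beta - C0) / (C_beta - C_alpha)
f_alpha = (32.1 - 27.3) / (32.1 - 3.3) = 0.166667
m_alpha = f_alpha * m_total = 0.166667 * 1377 = 229.5 g


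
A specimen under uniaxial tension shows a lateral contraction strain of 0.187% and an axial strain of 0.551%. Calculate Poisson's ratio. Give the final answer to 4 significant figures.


nu = -epsilon_lat / epsilon_axial
Lateral strain is contraction (negative), so using magnitudes:
nu = 0.187 / 0.551
nu = 0.3394


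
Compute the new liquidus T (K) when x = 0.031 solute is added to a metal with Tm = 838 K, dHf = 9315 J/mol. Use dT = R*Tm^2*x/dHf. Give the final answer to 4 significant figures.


dT = R*Tm^2*x / dHf
dT = 8.314 * 838^2 * 0.031 / 9315
dT = 19.4302 K
T_new = 838 - 19.4302 = 818.6 K


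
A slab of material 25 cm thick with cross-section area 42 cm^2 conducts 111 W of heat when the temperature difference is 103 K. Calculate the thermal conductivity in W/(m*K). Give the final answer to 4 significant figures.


k = Q*L / (A*dT)
L = 0.25 m, A = 4.2e-03 m^2
k = 111 * 0.25 / (4.2e-03 * 103)
k = 64.15 W/(m*K)


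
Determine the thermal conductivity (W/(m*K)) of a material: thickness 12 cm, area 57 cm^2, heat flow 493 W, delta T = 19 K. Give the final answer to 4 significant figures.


k = Q*L / (A*dT)
L = 0.12 m, A = 5.7e-03 m^2
k = 493 * 0.12 / (5.7e-03 * 19)
k = 546.3 W/(m*K)


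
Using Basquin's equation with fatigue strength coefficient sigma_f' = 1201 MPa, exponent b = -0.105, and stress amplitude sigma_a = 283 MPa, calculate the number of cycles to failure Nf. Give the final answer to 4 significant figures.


sigma_a = sigma_f' * (2*Nf)^b
2*Nf = (sigma_a / sigma_f')^(1/b)
2*Nf = (283 / 1201)^(1/-0.105)
2*Nf = 951994
Nf = 476000 cycles


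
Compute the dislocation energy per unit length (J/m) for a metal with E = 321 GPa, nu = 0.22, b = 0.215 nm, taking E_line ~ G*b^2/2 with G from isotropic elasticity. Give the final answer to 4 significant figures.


Step 1: G = E / (2*(1+nu))
G = 321 / (2*(1+0.22)) = 131.557 GPa = 1.31557e+11 Pa
Step 2: E_line = G*b^2/2
b = 0.215 nm = 2.15e-10 m
E_line = 0.5 * 1.31557e+11 * (2.15e-10)^2 = 3.041e-09 J/m


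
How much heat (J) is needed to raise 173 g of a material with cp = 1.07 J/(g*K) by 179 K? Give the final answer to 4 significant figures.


Q = m * cp * dT
Q = 173 * 1.07 * 179
Q = 33130 J


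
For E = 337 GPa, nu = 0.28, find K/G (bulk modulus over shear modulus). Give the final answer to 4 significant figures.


G = E / (2*(1+nu))
G = 337 / (2*(1+0.28)) = 131.641 GPa
K = E / (3*(1-2*nu))
K = 337 / (3*(1-2*0.28)) = 255.303 GPa
K/G = 255.303 / 131.641 = 1.939


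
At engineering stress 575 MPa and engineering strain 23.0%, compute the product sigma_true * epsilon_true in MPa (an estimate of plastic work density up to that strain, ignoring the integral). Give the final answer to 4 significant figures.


sigma_true = sigma_eng * (1 + epsilon_eng)
sigma_true = 575 * (1 + 0.23) = 707.25 MPa
epsilon_true = ln(1 + epsilon_eng)
epsilon_true = ln(1 + 0.23) = 0.207014
sigma_true * epsilon_true = 707.25 * 0.207014 = 146.4 MPa


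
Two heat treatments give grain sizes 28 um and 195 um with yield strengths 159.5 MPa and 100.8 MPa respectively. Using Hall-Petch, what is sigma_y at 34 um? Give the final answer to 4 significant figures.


sigma_y = sigma0 + k / sqrt(d)
1/sqrt(d1) = 1/sqrt(2.8e-05) = 188.982;  1/sqrt(d2) = 71.6115
k = (sigma1 - sigma2) / (1/sqrt(d1) - 1/sqrt(d2)) = (159.5 - 100.8) / (188.982 - 71.6115) = 0.500125 MPa*m^0.5
sigma0 = sigma1 - k/sqrt(d1) = 159.5 - 0.500125*188.982 = 64.9853 MPa
sigma_y(d3) = 64.9853 + 0.500125 / sqrt(3.4e-05) = 150.8 MPa


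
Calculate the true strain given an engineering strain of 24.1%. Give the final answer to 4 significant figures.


epsilon_true = ln(1 + epsilon_eng)
epsilon_true = ln(1 + 0.241)
epsilon_true = 0.2159


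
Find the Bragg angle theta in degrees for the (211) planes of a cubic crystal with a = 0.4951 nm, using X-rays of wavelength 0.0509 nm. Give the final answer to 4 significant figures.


d = a / sqrt(h^2+k^2+l^2)
d = 0.4951 / sqrt(6) = 0.202124 nm
lambda = 2*d*sin(theta)  =>  sin(theta) = lambda / (2*d)
sin(theta) = 0.0509 / (2 * 0.202124) = 0.125913
theta = 7.233 deg


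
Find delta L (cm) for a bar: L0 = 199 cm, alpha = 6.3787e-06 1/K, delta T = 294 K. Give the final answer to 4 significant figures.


dL = L0 * alpha * dT
dL = 199 * 6.3787e-06 * 294
dL = 0.3732 cm


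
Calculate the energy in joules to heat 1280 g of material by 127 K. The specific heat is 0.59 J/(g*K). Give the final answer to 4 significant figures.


Q = m * cp * dT
Q = 1280 * 0.59 * 127
Q = 95910 J


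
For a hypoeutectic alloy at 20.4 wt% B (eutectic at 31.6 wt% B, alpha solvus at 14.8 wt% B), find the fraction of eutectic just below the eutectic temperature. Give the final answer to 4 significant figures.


f_primary = (C_e - C0) / (C_e - C_alpha_max)
f_primary = (31.6 - 20.4) / (31.6 - 14.8)
f_primary = 0.666667
f_eutectic = 1 - 0.666667 = 0.3333


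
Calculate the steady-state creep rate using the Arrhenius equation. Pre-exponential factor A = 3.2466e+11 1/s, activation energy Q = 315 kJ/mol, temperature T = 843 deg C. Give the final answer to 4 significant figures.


rate = A * exp(-Q / (R*T))
T = 843 + 273.15 = 1116.15 K
rate = 3.2466e+11 * exp(-315e3 / (8.314 * 1116.15))
rate = 5.878e-04 1/s


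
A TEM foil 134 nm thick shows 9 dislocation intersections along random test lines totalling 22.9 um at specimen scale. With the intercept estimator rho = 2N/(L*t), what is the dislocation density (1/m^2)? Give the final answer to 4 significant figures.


rho = 2N / (L * t)
L = 22.9 um = 2.29e-05 m, t = 134 nm = 1.34e-07 m
rho = 2 * 9 / (2.29e-05 * 1.34e-07)
rho = 5.866e+12 1/m^2


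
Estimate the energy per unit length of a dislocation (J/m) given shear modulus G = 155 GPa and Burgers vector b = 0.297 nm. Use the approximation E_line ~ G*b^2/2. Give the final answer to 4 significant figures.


E = G*b^2/2
b = 0.297 nm = 2.97e-10 m
G = 155 GPa = 1.55e+11 Pa
E = 0.5 * 1.55e+11 * (2.97e-10)^2
E = 6.836e-09 J/m


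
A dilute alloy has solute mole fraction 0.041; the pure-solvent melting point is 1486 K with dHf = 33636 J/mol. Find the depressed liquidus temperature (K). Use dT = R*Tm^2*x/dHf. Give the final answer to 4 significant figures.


dT = R*Tm^2*x / dHf
dT = 8.314 * 1486^2 * 0.041 / 33636
dT = 22.3783 K
T_new = 1486 - 22.3783 = 1464 K


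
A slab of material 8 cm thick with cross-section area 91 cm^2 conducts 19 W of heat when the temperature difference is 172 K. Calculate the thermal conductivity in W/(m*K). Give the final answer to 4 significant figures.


k = Q*L / (A*dT)
L = 0.08 m, A = 9.1e-03 m^2
k = 19 * 0.08 / (9.1e-03 * 172)
k = 0.9711 W/(m*K)


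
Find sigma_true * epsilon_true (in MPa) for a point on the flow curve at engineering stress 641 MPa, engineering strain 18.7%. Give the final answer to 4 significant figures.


sigma_true = sigma_eng * (1 + epsilon_eng)
sigma_true = 641 * (1 + 0.187) = 760.867 MPa
epsilon_true = ln(1 + epsilon_eng)
epsilon_true = ln(1 + 0.187) = 0.171429
sigma_true * epsilon_true = 760.867 * 0.171429 = 130.4 MPa


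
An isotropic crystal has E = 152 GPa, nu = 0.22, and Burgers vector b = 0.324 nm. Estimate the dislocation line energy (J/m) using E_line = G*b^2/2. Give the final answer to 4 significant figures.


Step 1: G = E / (2*(1+nu))
G = 152 / (2*(1+0.22)) = 62.2951 GPa = 6.22951e+10 Pa
Step 2: E_line = G*b^2/2
b = 0.324 nm = 3.24e-10 m
E_line = 0.5 * 6.22951e+10 * (3.24e-10)^2 = 3.27e-09 J/m


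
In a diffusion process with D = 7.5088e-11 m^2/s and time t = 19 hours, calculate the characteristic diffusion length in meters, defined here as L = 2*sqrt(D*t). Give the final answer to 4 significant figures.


t = 19 hr = 68400 s
Diffusion length = 2*sqrt(D*t)
= 2*sqrt(7.5088e-11 * 68400)
= 4.533e-03 m


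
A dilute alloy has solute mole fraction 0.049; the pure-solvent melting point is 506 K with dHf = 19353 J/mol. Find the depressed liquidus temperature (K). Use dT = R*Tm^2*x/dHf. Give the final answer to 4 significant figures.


dT = R*Tm^2*x / dHf
dT = 8.314 * 506^2 * 0.049 / 19353
dT = 5.38963 K
T_new = 506 - 5.38963 = 500.6 K


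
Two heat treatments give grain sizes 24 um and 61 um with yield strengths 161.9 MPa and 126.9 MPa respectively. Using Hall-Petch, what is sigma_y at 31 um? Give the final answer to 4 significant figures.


sigma_y = sigma0 + k / sqrt(d)
1/sqrt(d1) = 1/sqrt(2.4e-05) = 204.124;  1/sqrt(d2) = 128.037
k = (sigma1 - sigma2) / (1/sqrt(d1) - 1/sqrt(d2)) = (161.9 - 126.9) / (204.124 - 128.037) = 0.459998 MPa*m^0.5
sigma0 = sigma1 - k/sqrt(d1) = 161.9 - 0.459998*204.124 = 68.0033 MPa
sigma_y(d3) = 68.0033 + 0.459998 / sqrt(3.1e-05) = 150.6 MPa


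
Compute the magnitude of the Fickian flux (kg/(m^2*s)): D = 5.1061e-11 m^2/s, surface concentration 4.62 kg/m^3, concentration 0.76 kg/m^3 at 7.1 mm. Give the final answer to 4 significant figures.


J = -D * (dC/dx) = D * (C1 - C2) / dx
J = 5.1061e-11 * (4.62 - 0.76) / 7.1e-03
J = 2.776e-08 kg/(m^2*s)


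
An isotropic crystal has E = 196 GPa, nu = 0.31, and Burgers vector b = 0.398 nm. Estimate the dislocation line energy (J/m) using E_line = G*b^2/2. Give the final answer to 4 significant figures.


Step 1: G = E / (2*(1+nu))
G = 196 / (2*(1+0.31)) = 74.8092 GPa = 7.48092e+10 Pa
Step 2: E_line = G*b^2/2
b = 0.398 nm = 3.98e-10 m
E_line = 0.5 * 7.48092e+10 * (3.98e-10)^2 = 5.925e-09 J/m


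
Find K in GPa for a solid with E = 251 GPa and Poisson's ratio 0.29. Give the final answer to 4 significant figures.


K = E / (3*(1-2*nu))
K = 251 / (3*(1-2*0.29))
K = 199.2 GPa


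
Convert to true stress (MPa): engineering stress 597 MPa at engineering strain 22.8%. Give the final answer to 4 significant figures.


sigma_true = sigma_eng * (1 + epsilon_eng)
sigma_true = 597 * (1 + 0.228)
sigma_true = 733.1 MPa


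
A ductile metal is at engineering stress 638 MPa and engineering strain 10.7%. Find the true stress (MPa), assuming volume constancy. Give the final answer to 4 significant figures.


sigma_true = sigma_eng * (1 + epsilon_eng)
sigma_true = 638 * (1 + 0.107)
sigma_true = 706.3 MPa


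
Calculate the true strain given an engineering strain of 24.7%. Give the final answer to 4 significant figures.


epsilon_true = ln(1 + epsilon_eng)
epsilon_true = ln(1 + 0.247)
epsilon_true = 0.2207


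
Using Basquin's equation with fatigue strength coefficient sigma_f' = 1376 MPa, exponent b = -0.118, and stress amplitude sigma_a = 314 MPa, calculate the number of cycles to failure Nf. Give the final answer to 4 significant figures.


sigma_a = sigma_f' * (2*Nf)^b
2*Nf = (sigma_a / sigma_f')^(1/b)
2*Nf = (314 / 1376)^(1/-0.118)
2*Nf = 274183
Nf = 137100 cycles


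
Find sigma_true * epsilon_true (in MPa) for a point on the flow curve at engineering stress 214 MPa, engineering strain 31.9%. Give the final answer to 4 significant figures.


sigma_true = sigma_eng * (1 + epsilon_eng)
sigma_true = 214 * (1 + 0.319) = 282.266 MPa
epsilon_true = ln(1 + epsilon_eng)
epsilon_true = ln(1 + 0.319) = 0.276874
sigma_true * epsilon_true = 282.266 * 0.276874 = 78.15 MPa


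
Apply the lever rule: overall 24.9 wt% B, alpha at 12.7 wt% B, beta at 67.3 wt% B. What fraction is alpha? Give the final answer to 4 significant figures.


f_alpha = (C_beta - C0) / (C_beta - C_alpha)
f_alpha = (67.3 - 24.9) / (67.3 - 12.7)
f_alpha = 0.7766


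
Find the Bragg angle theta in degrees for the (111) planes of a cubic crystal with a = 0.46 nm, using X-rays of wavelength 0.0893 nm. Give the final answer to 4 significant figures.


d = a / sqrt(h^2+k^2+l^2)
d = 0.46 / sqrt(3) = 0.265581 nm
lambda = 2*d*sin(theta)  =>  sin(theta) = lambda / (2*d)
sin(theta) = 0.0893 / (2 * 0.265581) = 0.168122
theta = 9.679 deg


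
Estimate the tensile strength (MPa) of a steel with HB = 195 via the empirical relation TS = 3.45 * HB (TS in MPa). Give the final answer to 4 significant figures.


TS (MPa) = 3.45 * HB
TS = 3.45 * 195
TS = 672.8 MPa


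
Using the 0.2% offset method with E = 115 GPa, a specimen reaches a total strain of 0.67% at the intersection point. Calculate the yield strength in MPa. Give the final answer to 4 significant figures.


Offset strain = 0.002
Elastic strain at yield = total_strain - offset = 6.7e-03 - 0.002 = 4.7e-03
sigma_y = E * elastic_strain = 115000 * 4.7e-03
sigma_y = 540.5 MPa


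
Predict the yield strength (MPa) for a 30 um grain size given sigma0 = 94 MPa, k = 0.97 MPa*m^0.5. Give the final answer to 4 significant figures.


sigma_y = sigma0 + k / sqrt(d)
d = 30 um = 3e-05 m
sigma_y = 94 + 0.97 / sqrt(3e-05)
sigma_y = 271.1 MPa


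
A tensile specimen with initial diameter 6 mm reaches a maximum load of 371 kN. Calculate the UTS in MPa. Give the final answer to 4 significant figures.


A0 = pi*(d/2)^2 = pi*(6/2)^2 = 28.2743 mm^2
UTS = F_max / A0 = 371*1000 / 28.2743
UTS = 13120 MPa


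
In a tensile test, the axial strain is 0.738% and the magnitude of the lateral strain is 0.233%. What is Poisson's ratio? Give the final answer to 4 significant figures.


nu = -epsilon_lat / epsilon_axial
Lateral strain is contraction (negative), so using magnitudes:
nu = 0.233 / 0.738
nu = 0.3157


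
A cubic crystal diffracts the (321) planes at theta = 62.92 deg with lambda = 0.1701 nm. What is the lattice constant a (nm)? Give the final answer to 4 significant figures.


d = lambda / (2*sin(theta))
d = 0.1701 / (2*sin(62.92 deg))
d = 0.0955219 nm
a = d * sqrt(h^2+k^2+l^2) = 0.0955219 * sqrt(14)
a = 0.3574 nm


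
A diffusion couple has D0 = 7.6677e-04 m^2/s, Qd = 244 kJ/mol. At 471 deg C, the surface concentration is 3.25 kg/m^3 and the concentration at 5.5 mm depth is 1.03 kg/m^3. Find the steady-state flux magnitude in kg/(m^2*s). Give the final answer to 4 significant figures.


Step 1: D = D0 * exp(-Qd/(R*T))
T = 471 + 273.15 = 744.15 K
D = 7.6677e-04 * exp(-244e3 / (8.314 * 744.15)) = 5.71195e-21 m^2/s
Step 2: J = D * (C1 - C2) / dx
J = 5.71195e-21 * (3.25 - 1.03) / 5.5e-03
J = 2.306e-18 kg/(m^2*s)


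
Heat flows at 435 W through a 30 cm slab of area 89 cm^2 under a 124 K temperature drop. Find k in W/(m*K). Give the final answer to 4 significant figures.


k = Q*L / (A*dT)
L = 0.3 m, A = 8.9e-03 m^2
k = 435 * 0.3 / (8.9e-03 * 124)
k = 118.2 W/(m*K)


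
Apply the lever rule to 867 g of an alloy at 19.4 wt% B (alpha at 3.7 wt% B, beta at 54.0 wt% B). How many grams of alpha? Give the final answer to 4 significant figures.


f_alpha = (C_beta - C0) / (C_beta - C_alpha)
f_alpha = (54.0 - 19.4) / (54.0 - 3.7) = 0.687873
m_alpha = f_alpha * m_total = 0.687873 * 867 = 596.4 g


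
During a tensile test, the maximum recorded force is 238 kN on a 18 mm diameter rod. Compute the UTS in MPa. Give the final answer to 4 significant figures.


A0 = pi*(d/2)^2 = pi*(18/2)^2 = 254.469 mm^2
UTS = F_max / A0 = 238*1000 / 254.469
UTS = 935.3 MPa


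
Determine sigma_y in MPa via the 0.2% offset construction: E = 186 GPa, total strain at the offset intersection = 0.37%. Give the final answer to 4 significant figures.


Offset strain = 0.002
Elastic strain at yield = total_strain - offset = 3.7e-03 - 0.002 = 1.7e-03
sigma_y = E * elastic_strain = 186000 * 1.7e-03
sigma_y = 316.2 MPa


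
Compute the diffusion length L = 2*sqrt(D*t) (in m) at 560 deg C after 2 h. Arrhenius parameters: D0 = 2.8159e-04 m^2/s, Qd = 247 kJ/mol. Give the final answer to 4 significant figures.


Step 1: D = D0 * exp(-Qd/(R*T))
T = 833.15 K
D = 2.8159e-04 * exp(-247e3 / (8.314 * 833.15)) = 9.18975e-20 m^2/s
Step 2: L = 2*sqrt(D*t)
t = 2 h = 7200 s
L = 2*sqrt(9.18975e-20 * 7200) = 5.145e-08 m


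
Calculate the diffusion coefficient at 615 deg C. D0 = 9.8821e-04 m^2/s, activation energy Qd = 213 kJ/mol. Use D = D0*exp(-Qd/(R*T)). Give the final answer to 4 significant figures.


D = D0 * exp(-Qd / (R*T))
T = 888.15 K
D = 9.8821e-04 * exp(-213e3 / (8.314 * 888.15))
D = 2.933e-16 m^2/s


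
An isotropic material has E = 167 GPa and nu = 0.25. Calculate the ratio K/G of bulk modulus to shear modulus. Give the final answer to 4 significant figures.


G = E / (2*(1+nu))
G = 167 / (2*(1+0.25)) = 66.8 GPa
K = E / (3*(1-2*nu))
K = 167 / (3*(1-2*0.25)) = 111.333 GPa
K/G = 111.333 / 66.8 = 1.667


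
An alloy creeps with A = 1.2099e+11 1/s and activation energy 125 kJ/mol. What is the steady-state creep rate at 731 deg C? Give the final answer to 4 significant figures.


rate = A * exp(-Q / (R*T))
T = 731 + 273.15 = 1004.15 K
rate = 1.2099e+11 * exp(-125e3 / (8.314 * 1004.15))
rate = 38030 1/s


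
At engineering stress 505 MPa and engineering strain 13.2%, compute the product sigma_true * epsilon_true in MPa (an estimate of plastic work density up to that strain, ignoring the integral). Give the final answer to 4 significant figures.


sigma_true = sigma_eng * (1 + epsilon_eng)
sigma_true = 505 * (1 + 0.132) = 571.66 MPa
epsilon_true = ln(1 + epsilon_eng)
epsilon_true = ln(1 + 0.132) = 0.123986
sigma_true * epsilon_true = 571.66 * 0.123986 = 70.88 MPa


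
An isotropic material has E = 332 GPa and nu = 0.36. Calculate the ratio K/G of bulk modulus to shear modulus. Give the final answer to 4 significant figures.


G = E / (2*(1+nu))
G = 332 / (2*(1+0.36)) = 122.059 GPa
K = E / (3*(1-2*nu))
K = 332 / (3*(1-2*0.36)) = 395.238 GPa
K/G = 395.238 / 122.059 = 3.238


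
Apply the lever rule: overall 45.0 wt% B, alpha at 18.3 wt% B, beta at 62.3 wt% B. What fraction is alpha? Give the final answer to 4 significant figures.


f_alpha = (C_beta - C0) / (C_beta - C_alpha)
f_alpha = (62.3 - 45.0) / (62.3 - 18.3)
f_alpha = 0.3932


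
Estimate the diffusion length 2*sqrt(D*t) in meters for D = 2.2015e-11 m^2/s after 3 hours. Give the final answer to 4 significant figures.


t = 3 hr = 10800 s
Diffusion length = 2*sqrt(D*t)
= 2*sqrt(2.2015e-11 * 10800)
= 9.752e-04 m


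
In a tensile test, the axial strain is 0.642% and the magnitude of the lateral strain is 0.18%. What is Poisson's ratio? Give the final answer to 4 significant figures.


nu = -epsilon_lat / epsilon_axial
Lateral strain is contraction (negative), so using magnitudes:
nu = 0.18 / 0.642
nu = 0.2804


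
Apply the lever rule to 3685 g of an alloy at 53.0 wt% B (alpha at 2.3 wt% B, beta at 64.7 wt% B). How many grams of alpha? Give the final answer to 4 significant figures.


f_alpha = (C_beta - C0) / (C_beta - C_alpha)
f_alpha = (64.7 - 53.0) / (64.7 - 2.3) = 0.1875
m_alpha = f_alpha * m_total = 0.1875 * 3685 = 690.9 g


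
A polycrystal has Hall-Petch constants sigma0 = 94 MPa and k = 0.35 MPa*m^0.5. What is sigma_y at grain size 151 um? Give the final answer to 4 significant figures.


sigma_y = sigma0 + k / sqrt(d)
d = 151 um = 1.51e-04 m
sigma_y = 94 + 0.35 / sqrt(1.51e-04)
sigma_y = 122.5 MPa


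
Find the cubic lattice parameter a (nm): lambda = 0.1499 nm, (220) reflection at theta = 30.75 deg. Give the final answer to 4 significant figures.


d = lambda / (2*sin(theta))
d = 0.1499 / (2*sin(30.75 deg))
d = 0.146589 nm
a = d * sqrt(h^2+k^2+l^2) = 0.146589 * sqrt(8)
a = 0.4146 nm


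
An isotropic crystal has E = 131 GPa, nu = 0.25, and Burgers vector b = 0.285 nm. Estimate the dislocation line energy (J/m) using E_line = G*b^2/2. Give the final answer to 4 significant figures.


Step 1: G = E / (2*(1+nu))
G = 131 / (2*(1+0.25)) = 52.4 GPa = 5.24e+10 Pa
Step 2: E_line = G*b^2/2
b = 0.285 nm = 2.85e-10 m
E_line = 0.5 * 5.24e+10 * (2.85e-10)^2 = 2.128e-09 J/m


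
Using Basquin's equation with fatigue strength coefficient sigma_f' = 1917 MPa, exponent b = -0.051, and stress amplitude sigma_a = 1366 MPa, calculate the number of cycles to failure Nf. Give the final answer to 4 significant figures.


sigma_a = sigma_f' * (2*Nf)^b
2*Nf = (sigma_a / sigma_f')^(1/b)
2*Nf = (1366 / 1917)^(1/-0.051)
2*Nf = 768.624
Nf = 384.3 cycles


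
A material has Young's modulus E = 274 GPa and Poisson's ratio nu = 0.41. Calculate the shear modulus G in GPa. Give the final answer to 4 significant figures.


G = E / (2*(1+nu))
G = 274 / (2*(1+0.41))
G = 97.16 GPa


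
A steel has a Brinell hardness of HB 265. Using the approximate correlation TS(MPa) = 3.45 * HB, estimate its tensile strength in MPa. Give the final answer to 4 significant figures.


TS (MPa) = 3.45 * HB
TS = 3.45 * 265
TS = 914.3 MPa


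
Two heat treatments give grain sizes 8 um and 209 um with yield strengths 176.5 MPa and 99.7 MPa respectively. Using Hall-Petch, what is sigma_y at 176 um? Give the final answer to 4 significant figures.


sigma_y = sigma0 + k / sqrt(d)
1/sqrt(d1) = 1/sqrt(8e-06) = 353.553;  1/sqrt(d2) = 69.1714
k = (sigma1 - sigma2) / (1/sqrt(d1) - 1/sqrt(d2)) = (176.5 - 99.7) / (353.553 - 69.1714) = 0.270059 MPa*m^0.5
sigma0 = sigma1 - k/sqrt(d1) = 176.5 - 0.270059*353.553 = 81.0196 MPa
sigma_y(d3) = 81.0196 + 0.270059 / sqrt(1.76e-04) = 101.4 MPa


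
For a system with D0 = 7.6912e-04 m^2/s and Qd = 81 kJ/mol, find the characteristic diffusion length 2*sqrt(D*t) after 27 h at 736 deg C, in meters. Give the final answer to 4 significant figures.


Step 1: D = D0 * exp(-Qd/(R*T))
T = 1009.15 K
D = 7.6912e-04 * exp(-81e3 / (8.314 * 1009.15)) = 4.934e-08 m^2/s
Step 2: L = 2*sqrt(D*t)
t = 27 h = 97200 s
L = 2*sqrt(4.934e-08 * 97200) = 0.1385 m


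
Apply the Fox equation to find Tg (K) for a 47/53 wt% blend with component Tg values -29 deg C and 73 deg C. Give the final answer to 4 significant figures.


1/Tg = w1/Tg1 + w2/Tg2 (in Kelvin)
Tg1 = 244.15 K, Tg2 = 346.15 K
1/Tg = 0.47/244.15 + 0.53/346.15
Tg = 289.3 K


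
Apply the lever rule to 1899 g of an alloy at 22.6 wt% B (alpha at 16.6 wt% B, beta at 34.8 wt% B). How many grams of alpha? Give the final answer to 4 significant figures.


f_alpha = (C_beta - C0) / (C_beta - C_alpha)
f_alpha = (34.8 - 22.6) / (34.8 - 16.6) = 0.67033
m_alpha = f_alpha * m_total = 0.67033 * 1899 = 1273 g


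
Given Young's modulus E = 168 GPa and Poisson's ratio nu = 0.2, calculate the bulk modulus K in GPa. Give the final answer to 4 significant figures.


K = E / (3*(1-2*nu))
K = 168 / (3*(1-2*0.2))
K = 93.33 GPa


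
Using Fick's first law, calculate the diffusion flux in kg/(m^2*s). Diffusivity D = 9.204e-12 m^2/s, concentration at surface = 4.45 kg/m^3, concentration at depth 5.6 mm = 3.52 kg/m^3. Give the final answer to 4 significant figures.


J = -D * (dC/dx) = D * (C1 - C2) / dx
J = 9.204e-12 * (4.45 - 3.52) / 5.6e-03
J = 1.529e-09 kg/(m^2*s)


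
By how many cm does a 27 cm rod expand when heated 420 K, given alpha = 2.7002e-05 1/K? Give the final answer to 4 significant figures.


dL = L0 * alpha * dT
dL = 27 * 2.7002e-05 * 420
dL = 0.3062 cm


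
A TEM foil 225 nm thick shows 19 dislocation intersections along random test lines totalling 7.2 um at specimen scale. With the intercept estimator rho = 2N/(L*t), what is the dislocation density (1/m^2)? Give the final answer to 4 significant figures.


rho = 2N / (L * t)
L = 7.2 um = 7.2e-06 m, t = 225 nm = 2.25e-07 m
rho = 2 * 19 / (7.2e-06 * 2.25e-07)
rho = 2.346e+13 1/m^2


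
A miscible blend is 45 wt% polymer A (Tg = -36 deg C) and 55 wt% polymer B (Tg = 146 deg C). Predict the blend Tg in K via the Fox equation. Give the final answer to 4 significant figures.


1/Tg = w1/Tg1 + w2/Tg2 (in Kelvin)
Tg1 = 237.15 K, Tg2 = 419.15 K
1/Tg = 0.45/237.15 + 0.55/419.15
Tg = 311.6 K


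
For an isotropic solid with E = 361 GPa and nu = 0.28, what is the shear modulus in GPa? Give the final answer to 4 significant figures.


G = E / (2*(1+nu))
G = 361 / (2*(1+0.28))
G = 141 GPa


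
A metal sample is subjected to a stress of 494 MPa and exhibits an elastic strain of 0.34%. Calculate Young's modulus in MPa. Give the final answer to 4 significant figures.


E = sigma / epsilon
epsilon = 0.34% = 3.4e-03
E = 494 / 3.4e-03
E = 145300 MPa


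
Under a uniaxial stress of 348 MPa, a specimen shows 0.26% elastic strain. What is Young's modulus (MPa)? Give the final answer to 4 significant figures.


E = sigma / epsilon
epsilon = 0.26% = 2.6e-03
E = 348 / 2.6e-03
E = 133800 MPa


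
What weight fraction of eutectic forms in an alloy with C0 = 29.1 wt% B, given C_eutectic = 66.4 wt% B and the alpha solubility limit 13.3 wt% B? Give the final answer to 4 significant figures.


f_primary = (C_e - C0) / (C_e - C_alpha_max)
f_primary = (66.4 - 29.1) / (66.4 - 13.3)
f_primary = 0.702448
f_eutectic = 1 - 0.702448 = 0.2976


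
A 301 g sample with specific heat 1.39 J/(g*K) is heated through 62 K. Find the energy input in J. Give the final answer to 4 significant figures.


Q = m * cp * dT
Q = 301 * 1.39 * 62
Q = 25940 J


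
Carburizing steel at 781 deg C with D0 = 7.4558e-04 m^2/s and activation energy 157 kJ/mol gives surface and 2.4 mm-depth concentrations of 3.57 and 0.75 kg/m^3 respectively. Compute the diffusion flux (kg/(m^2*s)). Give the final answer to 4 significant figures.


Step 1: D = D0 * exp(-Qd/(R*T))
T = 781 + 273.15 = 1054.15 K
D = 7.4558e-04 * exp(-157e3 / (8.314 * 1054.15)) = 1.23777e-11 m^2/s
Step 2: J = D * (C1 - C2) / dx
J = 1.23777e-11 * (3.57 - 0.75) / 2.4e-03
J = 1.454e-08 kg/(m^2*s)


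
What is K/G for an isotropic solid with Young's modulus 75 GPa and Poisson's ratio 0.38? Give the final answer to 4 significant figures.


G = E / (2*(1+nu))
G = 75 / (2*(1+0.38)) = 27.1739 GPa
K = E / (3*(1-2*nu))
K = 75 / (3*(1-2*0.38)) = 104.167 GPa
K/G = 104.167 / 27.1739 = 3.833


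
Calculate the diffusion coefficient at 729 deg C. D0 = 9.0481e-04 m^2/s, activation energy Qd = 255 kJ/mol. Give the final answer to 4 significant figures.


D = D0 * exp(-Qd / (R*T))
T = 1002.15 K
D = 9.0481e-04 * exp(-255e3 / (8.314 * 1002.15))
D = 4.622e-17 m^2/s


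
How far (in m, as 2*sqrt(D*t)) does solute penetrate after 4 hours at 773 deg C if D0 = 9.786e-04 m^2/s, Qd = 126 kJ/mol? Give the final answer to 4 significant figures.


Step 1: D = D0 * exp(-Qd/(R*T))
T = 1046.15 K
D = 9.786e-04 * exp(-126e3 / (8.314 * 1046.15)) = 5.00211e-10 m^2/s
Step 2: L = 2*sqrt(D*t)
t = 4 h = 14400 s
L = 2*sqrt(5.00211e-10 * 14400) = 5.368e-03 m


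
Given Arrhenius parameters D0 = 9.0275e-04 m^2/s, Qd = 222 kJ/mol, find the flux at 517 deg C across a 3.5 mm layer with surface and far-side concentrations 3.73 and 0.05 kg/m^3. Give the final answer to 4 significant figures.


Step 1: D = D0 * exp(-Qd/(R*T))
T = 517 + 273.15 = 790.15 K
D = 9.0275e-04 * exp(-222e3 / (8.314 * 790.15)) = 1.90208e-18 m^2/s
Step 2: J = D * (C1 - C2) / dx
J = 1.90208e-18 * (3.73 - 0.05) / 3.5e-03
J = 2e-15 kg/(m^2*s)


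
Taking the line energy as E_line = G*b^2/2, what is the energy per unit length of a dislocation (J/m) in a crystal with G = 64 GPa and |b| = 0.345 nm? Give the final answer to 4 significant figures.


E = G*b^2/2
b = 0.345 nm = 3.45e-10 m
G = 64 GPa = 6.4e+10 Pa
E = 0.5 * 6.4e+10 * (3.45e-10)^2
E = 3.809e-09 J/m


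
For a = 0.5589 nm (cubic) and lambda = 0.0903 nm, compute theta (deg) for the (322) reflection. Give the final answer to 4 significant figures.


d = a / sqrt(h^2+k^2+l^2)
d = 0.5589 / sqrt(17) = 0.135553 nm
lambda = 2*d*sin(theta)  =>  sin(theta) = lambda / (2*d)
sin(theta) = 0.0903 / (2 * 0.135553) = 0.33308
theta = 19.46 deg


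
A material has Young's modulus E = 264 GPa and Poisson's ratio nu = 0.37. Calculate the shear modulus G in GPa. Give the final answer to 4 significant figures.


G = E / (2*(1+nu))
G = 264 / (2*(1+0.37))
G = 96.35 GPa


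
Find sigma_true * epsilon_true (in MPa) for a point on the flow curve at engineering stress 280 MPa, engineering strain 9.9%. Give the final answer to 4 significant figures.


sigma_true = sigma_eng * (1 + epsilon_eng)
sigma_true = 280 * (1 + 0.099) = 307.72 MPa
epsilon_true = ln(1 + epsilon_eng)
epsilon_true = ln(1 + 0.099) = 0.0944007
sigma_true * epsilon_true = 307.72 * 0.0944007 = 29.05 MPa


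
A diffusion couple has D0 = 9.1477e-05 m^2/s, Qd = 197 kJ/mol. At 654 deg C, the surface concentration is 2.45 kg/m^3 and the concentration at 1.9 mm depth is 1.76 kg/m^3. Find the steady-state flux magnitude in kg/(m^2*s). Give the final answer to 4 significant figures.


Step 1: D = D0 * exp(-Qd/(R*T))
T = 654 + 273.15 = 927.15 K
D = 9.1477e-05 * exp(-197e3 / (8.314 * 927.15)) = 7.28017e-16 m^2/s
Step 2: J = D * (C1 - C2) / dx
J = 7.28017e-16 * (2.45 - 1.76) / 1.9e-03
J = 2.644e-13 kg/(m^2*s)


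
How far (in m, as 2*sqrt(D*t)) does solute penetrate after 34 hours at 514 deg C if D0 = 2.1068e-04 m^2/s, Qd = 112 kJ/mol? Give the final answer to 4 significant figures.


Step 1: D = D0 * exp(-Qd/(R*T))
T = 787.15 K
D = 2.1068e-04 * exp(-112e3 / (8.314 * 787.15)) = 7.78261e-12 m^2/s
Step 2: L = 2*sqrt(D*t)
t = 34 h = 122400 s
L = 2*sqrt(7.78261e-12 * 122400) = 1.952e-03 m


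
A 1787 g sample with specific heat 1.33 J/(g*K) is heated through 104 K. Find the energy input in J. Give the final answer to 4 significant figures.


Q = m * cp * dT
Q = 1787 * 1.33 * 104
Q = 247200 J


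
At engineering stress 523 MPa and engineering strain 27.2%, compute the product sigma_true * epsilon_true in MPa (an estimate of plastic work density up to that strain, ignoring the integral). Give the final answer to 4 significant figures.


sigma_true = sigma_eng * (1 + epsilon_eng)
sigma_true = 523 * (1 + 0.272) = 665.256 MPa
epsilon_true = ln(1 + epsilon_eng)
epsilon_true = ln(1 + 0.272) = 0.24059
sigma_true * epsilon_true = 665.256 * 0.24059 = 160.1 MPa


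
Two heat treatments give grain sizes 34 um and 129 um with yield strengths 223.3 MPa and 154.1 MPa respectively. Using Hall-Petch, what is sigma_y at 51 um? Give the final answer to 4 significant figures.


sigma_y = sigma0 + k / sqrt(d)
1/sqrt(d1) = 1/sqrt(3.4e-05) = 171.499;  1/sqrt(d2) = 88.0451
k = (sigma1 - sigma2) / (1/sqrt(d1) - 1/sqrt(d2)) = (223.3 - 154.1) / (171.499 - 88.0451) = 0.829204 MPa*m^0.5
sigma0 = sigma1 - k/sqrt(d1) = 223.3 - 0.829204*171.499 = 81.0926 MPa
sigma_y(d3) = 81.0926 + 0.829204 / sqrt(5.1e-05) = 197.2 MPa


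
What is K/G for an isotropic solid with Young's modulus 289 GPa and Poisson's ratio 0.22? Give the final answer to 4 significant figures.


G = E / (2*(1+nu))
G = 289 / (2*(1+0.22)) = 118.443 GPa
K = E / (3*(1-2*nu))
K = 289 / (3*(1-2*0.22)) = 172.024 GPa
K/G = 172.024 / 118.443 = 1.452


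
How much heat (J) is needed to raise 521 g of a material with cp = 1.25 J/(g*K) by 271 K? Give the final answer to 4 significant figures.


Q = m * cp * dT
Q = 521 * 1.25 * 271
Q = 176500 J


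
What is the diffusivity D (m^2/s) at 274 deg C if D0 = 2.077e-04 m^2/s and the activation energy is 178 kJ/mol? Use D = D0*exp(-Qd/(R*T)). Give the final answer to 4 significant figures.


D = D0 * exp(-Qd / (R*T))
T = 547.15 K
D = 2.077e-04 * exp(-178e3 / (8.314 * 547.15))
D = 2.107e-21 m^2/s


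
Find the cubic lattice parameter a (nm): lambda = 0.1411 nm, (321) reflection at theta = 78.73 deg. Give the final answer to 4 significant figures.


d = lambda / (2*sin(theta))
d = 0.1411 / (2*sin(78.73 deg))
d = 0.0719372 nm
a = d * sqrt(h^2+k^2+l^2) = 0.0719372 * sqrt(14)
a = 0.2692 nm


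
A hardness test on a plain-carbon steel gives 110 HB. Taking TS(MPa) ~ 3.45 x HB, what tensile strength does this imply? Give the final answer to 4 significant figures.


TS (MPa) = 3.45 * HB
TS = 3.45 * 110
TS = 379.5 MPa


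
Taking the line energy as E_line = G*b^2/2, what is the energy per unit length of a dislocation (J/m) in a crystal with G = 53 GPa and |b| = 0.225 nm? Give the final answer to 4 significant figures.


E = G*b^2/2
b = 0.225 nm = 2.25e-10 m
G = 53 GPa = 5.3e+10 Pa
E = 0.5 * 5.3e+10 * (2.25e-10)^2
E = 1.342e-09 J/m


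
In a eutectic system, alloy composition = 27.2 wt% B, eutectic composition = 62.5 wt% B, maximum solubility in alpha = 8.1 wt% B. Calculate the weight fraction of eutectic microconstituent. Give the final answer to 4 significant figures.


f_primary = (C_e - C0) / (C_e - C_alpha_max)
f_primary = (62.5 - 27.2) / (62.5 - 8.1)
f_primary = 0.648897
f_eutectic = 1 - 0.648897 = 0.3511


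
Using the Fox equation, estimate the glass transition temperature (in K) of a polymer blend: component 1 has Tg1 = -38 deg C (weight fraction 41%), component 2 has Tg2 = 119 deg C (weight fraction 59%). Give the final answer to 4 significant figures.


1/Tg = w1/Tg1 + w2/Tg2 (in Kelvin)
Tg1 = 235.15 K, Tg2 = 392.15 K
1/Tg = 0.41/235.15 + 0.59/392.15
Tg = 307.9 K


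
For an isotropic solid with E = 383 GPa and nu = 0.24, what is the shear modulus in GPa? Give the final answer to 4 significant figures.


G = E / (2*(1+nu))
G = 383 / (2*(1+0.24))
G = 154.4 GPa


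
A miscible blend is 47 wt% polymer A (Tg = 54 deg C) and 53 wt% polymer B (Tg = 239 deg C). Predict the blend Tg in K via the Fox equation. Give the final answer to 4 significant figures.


1/Tg = w1/Tg1 + w2/Tg2 (in Kelvin)
Tg1 = 327.15 K, Tg2 = 512.15 K
1/Tg = 0.47/327.15 + 0.53/512.15
Tg = 404.6 K


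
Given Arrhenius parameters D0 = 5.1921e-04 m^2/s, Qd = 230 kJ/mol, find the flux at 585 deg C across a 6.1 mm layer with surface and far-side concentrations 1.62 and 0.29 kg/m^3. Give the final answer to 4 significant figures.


Step 1: D = D0 * exp(-Qd/(R*T))
T = 585 + 273.15 = 858.15 K
D = 5.1921e-04 * exp(-230e3 / (8.314 * 858.15)) = 5.18791e-18 m^2/s
Step 2: J = D * (C1 - C2) / dx
J = 5.18791e-18 * (1.62 - 0.29) / 6.1e-03
J = 1.131e-15 kg/(m^2*s)


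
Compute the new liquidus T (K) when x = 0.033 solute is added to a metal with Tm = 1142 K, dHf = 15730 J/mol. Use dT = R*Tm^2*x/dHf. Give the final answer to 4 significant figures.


dT = R*Tm^2*x / dHf
dT = 8.314 * 1142^2 * 0.033 / 15730
dT = 22.7472 K
T_new = 1142 - 22.7472 = 1119 K


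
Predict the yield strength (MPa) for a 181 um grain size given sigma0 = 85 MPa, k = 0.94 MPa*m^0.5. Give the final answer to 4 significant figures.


sigma_y = sigma0 + k / sqrt(d)
d = 181 um = 1.81e-04 m
sigma_y = 85 + 0.94 / sqrt(1.81e-04)
sigma_y = 154.9 MPa
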